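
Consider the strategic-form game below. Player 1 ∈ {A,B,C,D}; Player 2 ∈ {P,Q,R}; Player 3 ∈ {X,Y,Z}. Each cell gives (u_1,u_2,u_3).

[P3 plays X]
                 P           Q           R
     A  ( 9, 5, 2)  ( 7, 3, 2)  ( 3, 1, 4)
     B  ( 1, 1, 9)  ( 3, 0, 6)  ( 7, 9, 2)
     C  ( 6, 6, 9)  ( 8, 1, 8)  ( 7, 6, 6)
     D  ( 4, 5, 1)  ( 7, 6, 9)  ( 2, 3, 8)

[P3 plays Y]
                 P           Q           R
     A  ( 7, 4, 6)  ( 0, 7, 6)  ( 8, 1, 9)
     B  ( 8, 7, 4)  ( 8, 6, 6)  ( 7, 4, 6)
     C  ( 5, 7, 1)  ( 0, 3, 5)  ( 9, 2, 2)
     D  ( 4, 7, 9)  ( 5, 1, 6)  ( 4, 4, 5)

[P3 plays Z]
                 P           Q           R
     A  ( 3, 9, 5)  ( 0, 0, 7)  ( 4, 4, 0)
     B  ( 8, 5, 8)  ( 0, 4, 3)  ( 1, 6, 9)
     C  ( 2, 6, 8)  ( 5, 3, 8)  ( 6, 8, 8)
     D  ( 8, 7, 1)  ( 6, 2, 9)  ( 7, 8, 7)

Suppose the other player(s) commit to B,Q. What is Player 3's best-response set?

u_3(X vs B,Q) = 6
u_3(Y vs B,Q) = 6
u_3(Z vs B,Q) = 3
max payoff 6 at {X,Y}

P3 best: {X,Y}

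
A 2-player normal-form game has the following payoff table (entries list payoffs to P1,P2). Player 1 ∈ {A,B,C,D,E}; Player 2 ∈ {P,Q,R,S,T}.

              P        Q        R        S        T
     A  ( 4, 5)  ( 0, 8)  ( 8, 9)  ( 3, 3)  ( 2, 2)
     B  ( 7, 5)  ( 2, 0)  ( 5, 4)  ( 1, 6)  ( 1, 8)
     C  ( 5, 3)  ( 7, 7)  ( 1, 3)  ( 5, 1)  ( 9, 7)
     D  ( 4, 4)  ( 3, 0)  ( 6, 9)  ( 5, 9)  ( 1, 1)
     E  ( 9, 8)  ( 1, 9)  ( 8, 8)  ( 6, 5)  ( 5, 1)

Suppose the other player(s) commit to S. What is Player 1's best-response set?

argmax u_1 = {E}

u_1(A vs S) = 3
u_1(B vs S) = 1
u_1(C vs S) = 5
u_1(D vs S) = 5
u_1(E vs S) = 6
max payoff 6 at {E}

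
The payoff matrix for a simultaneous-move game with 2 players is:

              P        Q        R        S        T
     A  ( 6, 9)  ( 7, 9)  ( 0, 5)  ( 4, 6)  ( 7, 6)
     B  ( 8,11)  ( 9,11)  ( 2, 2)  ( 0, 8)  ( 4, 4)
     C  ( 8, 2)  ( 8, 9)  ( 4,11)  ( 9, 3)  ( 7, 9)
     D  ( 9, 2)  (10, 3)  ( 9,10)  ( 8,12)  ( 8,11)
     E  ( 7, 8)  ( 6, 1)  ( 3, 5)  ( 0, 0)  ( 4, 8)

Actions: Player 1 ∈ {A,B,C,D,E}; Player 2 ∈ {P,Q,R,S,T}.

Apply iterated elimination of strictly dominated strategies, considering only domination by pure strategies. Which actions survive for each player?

P1 drop A (D beats it: P:9>6 Q:10>7 R:9>0 S:8>4 T:8>7)
P1 drop B (D beats it: P:9>8 Q:10>9 R:9>2 S:8>0 T:8>4)
P1 drop E (C beats it: P:8>7 Q:8>6 R:4>3 S:9>0 T:7>4)
P2 drop P (Q beats it: C:9>2 D:3>2)
P2 drop Q (R beats it: C:11>9 D:10>3)
P1→{C,D} P2→{R,S,T}

Survivors P1:{C,D} P2:{R,S,T}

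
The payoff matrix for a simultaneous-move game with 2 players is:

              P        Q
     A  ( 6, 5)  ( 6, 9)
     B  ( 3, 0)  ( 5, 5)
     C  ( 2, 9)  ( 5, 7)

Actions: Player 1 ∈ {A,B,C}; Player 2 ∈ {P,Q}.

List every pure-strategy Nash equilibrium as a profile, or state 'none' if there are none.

(A,P): not NE [P2→Q gives 9>5]
(A,Q): NE
(B,P): not NE [P1→A gives 6>3; P2→Q gives 5>0]
(B,Q): not NE [P1→A gives 6>5]
(C,P): not NE [P1→A gives 6>2]
(C,Q): not NE [P1→A gives 6>5; P2→P gives 9>7]

NE set: (A,Q)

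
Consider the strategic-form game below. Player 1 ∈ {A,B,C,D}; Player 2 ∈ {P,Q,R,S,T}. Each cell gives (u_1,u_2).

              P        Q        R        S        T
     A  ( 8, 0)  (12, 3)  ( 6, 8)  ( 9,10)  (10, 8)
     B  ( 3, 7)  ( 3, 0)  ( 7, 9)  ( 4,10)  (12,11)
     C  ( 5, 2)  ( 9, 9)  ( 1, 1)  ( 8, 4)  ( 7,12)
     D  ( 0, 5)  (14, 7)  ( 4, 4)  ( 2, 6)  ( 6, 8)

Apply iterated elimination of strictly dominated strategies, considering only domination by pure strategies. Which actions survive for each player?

IESDS → P1:{A,B} P2:{S,T}

P1 drop C (A beats it: P:8>5 Q:12>9 R:6>1 S:9>8 T:10>7)
P2 drop P (S beats it: A:10>0 B:10>7 D:6>5)
P2 drop Q (T beats it: A:8>3 B:11>0 D:8>7)
P1 drop D (A beats it: R:6>4 S:9>2 T:10>6)
P2 drop R (S beats it: A:10>8 B:10>9)
P1→{A,B} P2→{S,T}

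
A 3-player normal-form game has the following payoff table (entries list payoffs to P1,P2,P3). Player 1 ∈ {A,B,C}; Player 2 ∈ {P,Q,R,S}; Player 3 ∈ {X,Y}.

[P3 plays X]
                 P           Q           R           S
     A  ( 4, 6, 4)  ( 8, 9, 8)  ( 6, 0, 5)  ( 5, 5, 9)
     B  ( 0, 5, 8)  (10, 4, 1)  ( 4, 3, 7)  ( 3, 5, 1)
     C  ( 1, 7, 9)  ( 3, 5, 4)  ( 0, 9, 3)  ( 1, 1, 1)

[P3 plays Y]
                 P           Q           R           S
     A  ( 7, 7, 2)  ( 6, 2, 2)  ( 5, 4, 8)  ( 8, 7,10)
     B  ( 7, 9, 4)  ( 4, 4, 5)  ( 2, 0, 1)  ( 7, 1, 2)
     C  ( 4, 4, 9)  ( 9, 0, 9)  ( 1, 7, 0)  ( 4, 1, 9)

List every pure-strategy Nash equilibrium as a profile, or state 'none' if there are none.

NE set: (A,S,Y)

(A,P,X): not NE [P2→Q gives 9>6]
(A,P,Y): not NE [P3→X gives 4>2]
(A,Q,X): not NE [P1→B gives 10>8]
(A,Q,Y): not NE [P1→C gives 9>6; P2→S gives 7>2; P3→X gives 8>2]
(A,R,X): not NE [P2→Q gives 9>0; P3→Y gives 8>5]
(A,R,Y): not NE [P2→S gives 7>4]
(A,S,X): not NE [P2→Q gives 9>5; P3→Y gives 10>9]
(A,S,Y): NE
(B,P,X): not NE [P1→A gives 4>0]
(B,P,Y): not NE [P3→X gives 8>4]
(B,Q,X): not NE [P2→S gives 5>4; P3→Y gives 5>1]
(B,Q,Y): not NE [P1→C gives 9>4; P2→P gives 9>4]
(B,R,X): not NE [P1→A gives 6>4; P2→S gives 5>3]
(B,R,Y): not NE [P1→A gives 5>2; P2→P gives 9>0; P3→X gives 7>1]
(B,S,X): not NE [P1→A gives 5>3; P3→Y gives 2>1]
(B,S,Y): not NE [P1→A gives 8>7; P2→P gives 9>1]
(C,P,X): not NE [P1→A gives 4>1; P2→R gives 9>7]
(C,P,Y): not NE [P1→B gives 7>4; P2→R gives 7>4]
(C,Q,X): not NE [P1→B gives 10>3; P2→R gives 9>5; P3→Y gives 9>4]
(C,Q,Y): not NE [P2→R gives 7>0]
(C,R,X): not NE [P1→A gives 6>0]
(C,R,Y): not NE [P1→A gives 5>1; P3→X gives 3>0]
(C,S,X): not NE [P1→A gives 5>1; P2→R gives 9>1; P3→Y gives 9>1]
(C,S,Y): not NE [P1→A gives 8>4; P2→R gives 7>1]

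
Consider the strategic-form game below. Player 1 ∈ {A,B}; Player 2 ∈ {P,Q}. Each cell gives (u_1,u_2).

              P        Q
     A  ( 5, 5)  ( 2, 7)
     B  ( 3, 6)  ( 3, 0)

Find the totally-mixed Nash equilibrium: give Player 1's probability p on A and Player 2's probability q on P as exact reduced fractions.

P1 indiff ⇒ q·5+(1-q)·2 = q·3+(1-q)·3 ⇒ q(2) = (1-q)(1) ⇒ q = 1/3
P2 indiff ⇒ p·5+(1-p)·6 = p·7+(1-p)·0 ⇒ p(-2) = (1-p)(-6) ⇒ p = 3/4

P1 mixes 3/4 on A; P2 mixes 1/3 on P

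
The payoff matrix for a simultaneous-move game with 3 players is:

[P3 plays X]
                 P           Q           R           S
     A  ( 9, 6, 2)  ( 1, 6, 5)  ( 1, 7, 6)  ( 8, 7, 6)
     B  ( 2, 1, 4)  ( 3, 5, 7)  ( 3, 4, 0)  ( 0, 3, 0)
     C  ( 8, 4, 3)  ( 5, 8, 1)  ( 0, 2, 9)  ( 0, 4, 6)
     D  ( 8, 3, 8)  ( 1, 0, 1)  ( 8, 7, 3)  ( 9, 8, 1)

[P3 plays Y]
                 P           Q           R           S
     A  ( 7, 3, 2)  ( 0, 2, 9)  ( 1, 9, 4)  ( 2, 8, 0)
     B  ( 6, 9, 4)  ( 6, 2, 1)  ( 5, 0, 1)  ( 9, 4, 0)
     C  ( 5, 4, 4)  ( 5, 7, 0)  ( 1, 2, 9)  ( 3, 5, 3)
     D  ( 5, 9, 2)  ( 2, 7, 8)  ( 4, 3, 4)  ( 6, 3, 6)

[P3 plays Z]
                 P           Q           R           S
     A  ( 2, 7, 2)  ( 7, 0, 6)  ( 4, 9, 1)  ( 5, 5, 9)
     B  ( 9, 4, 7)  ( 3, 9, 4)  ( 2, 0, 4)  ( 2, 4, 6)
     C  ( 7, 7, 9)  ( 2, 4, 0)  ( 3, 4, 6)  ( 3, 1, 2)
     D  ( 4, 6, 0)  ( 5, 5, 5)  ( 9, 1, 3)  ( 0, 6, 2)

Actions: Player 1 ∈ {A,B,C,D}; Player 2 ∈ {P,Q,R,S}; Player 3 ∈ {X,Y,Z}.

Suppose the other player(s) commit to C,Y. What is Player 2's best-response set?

argmax u_2 = {Q}

u_2(P vs C,Y) = 4
u_2(Q vs C,Y) = 7
u_2(R vs C,Y) = 2
u_2(S vs C,Y) = 5
max payoff 7 at {Q}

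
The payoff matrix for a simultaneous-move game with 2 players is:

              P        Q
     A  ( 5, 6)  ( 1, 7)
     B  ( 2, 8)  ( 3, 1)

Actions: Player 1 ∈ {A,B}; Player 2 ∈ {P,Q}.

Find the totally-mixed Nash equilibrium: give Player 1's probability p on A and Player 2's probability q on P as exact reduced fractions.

P1 indiff ⇒ q·5+(1-q)·1 = q·2+(1-q)·3 ⇒ q(3) = (1-q)(2) ⇒ q = 2/5
P2 indiff ⇒ p·6+(1-p)·8 = p·7+(1-p)·1 ⇒ p(-1) = (1-p)(-7) ⇒ p = 7/8

p=7/8, q=2/5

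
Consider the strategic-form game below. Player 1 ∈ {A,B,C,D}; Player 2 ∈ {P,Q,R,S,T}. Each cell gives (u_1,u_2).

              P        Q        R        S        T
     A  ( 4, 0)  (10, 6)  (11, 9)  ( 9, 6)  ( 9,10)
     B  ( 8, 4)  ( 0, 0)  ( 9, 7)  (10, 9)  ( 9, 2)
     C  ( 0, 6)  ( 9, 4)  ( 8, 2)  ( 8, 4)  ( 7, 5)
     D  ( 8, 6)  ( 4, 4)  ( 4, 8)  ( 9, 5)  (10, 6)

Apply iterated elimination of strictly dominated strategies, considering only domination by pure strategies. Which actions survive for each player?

Survivors P1:{A,B,D} P2:{R,S,T}

P1 drop C (A beats it: P:4>0 Q:10>9 R:11>8 S:9>8 T:9>7)
P2 drop P (R beats it: A:9>0 B:7>4 D:8>6)
P2 drop Q (R beats it: A:9>6 B:7>0 D:8>4)
P1→{A,B,D} P2→{R,S,T}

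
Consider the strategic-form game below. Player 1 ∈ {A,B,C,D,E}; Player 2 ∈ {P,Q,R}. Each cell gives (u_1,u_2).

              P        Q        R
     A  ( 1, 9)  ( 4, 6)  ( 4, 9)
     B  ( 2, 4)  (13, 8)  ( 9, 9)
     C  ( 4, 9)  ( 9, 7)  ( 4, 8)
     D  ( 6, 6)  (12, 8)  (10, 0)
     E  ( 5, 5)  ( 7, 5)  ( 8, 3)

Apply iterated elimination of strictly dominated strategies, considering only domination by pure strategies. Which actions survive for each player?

Remaining: P1:{B,D} P2:{Q,R}

P1 drop A (B beats it: P:2>1 Q:13>4 R:9>4)
P1 drop C (D beats it: P:6>4 Q:12>9 R:10>4)
P1 drop E (D beats it: P:6>5 Q:12>7 R:10>8)
P2 drop P (Q beats it: B:8>4 D:8>6)
P1→{B,D} P2→{Q,R}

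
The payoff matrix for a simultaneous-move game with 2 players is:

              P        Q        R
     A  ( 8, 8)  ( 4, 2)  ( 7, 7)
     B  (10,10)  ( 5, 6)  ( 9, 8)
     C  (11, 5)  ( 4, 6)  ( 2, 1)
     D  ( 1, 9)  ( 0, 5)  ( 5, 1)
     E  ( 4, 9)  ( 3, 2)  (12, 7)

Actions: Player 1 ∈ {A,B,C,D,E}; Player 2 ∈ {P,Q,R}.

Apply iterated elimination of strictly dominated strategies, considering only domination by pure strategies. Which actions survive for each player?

IESDS → P1:{B,C} P2:{P,Q}

P1 drop A (B beats it: P:10>8 Q:5>4 R:9>7)
P1 drop D (B beats it: P:10>1 Q:5>0 R:9>5)
P2 drop R (P beats it: B:10>8 C:5>1 E:9>7)
P1 drop E (B beats it: P:10>4 Q:5>3)
P1→{B,C} P2→{P,Q}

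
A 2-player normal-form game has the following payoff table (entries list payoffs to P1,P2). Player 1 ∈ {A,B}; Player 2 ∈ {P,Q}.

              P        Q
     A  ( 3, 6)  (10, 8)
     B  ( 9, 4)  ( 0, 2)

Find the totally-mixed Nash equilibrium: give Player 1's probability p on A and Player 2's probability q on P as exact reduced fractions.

(p,q) = (1/2, 5/8)

P1 indiff ⇒ q·3+(1-q)·10 = q·9+(1-q)·0 ⇒ q(-6) = (1-q)(-10) ⇒ q = 5/8
P2 indiff ⇒ p·6+(1-p)·4 = p·8+(1-p)·2 ⇒ p(-2) = (1-p)(-2) ⇒ p = 1/2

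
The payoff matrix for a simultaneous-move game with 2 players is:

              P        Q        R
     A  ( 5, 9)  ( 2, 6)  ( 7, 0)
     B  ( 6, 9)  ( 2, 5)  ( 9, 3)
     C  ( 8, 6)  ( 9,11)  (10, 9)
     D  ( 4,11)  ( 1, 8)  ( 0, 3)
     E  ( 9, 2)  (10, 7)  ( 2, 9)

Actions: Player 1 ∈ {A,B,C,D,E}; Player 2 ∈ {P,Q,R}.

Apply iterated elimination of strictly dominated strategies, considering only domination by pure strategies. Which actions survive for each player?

P1 drop A (C beats it: P:8>5 Q:9>2 R:10>7)
P1 drop B (C beats it: P:8>6 Q:9>2 R:10>9)
P1 drop D (C beats it: P:8>4 Q:9>1 R:10>0)
P2 drop P (Q beats it: C:11>6 E:7>2)
P1→{C,E} P2→{Q,R}

Remaining: P1:{C,E} P2:{Q,R}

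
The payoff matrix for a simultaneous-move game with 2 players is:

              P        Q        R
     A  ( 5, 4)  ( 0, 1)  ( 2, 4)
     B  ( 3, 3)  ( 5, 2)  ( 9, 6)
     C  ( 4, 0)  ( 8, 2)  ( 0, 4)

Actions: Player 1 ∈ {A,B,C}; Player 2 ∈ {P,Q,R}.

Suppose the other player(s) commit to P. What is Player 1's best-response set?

BR_1 = {A}

u_1(A vs P) = 5
u_1(B vs P) = 3
u_1(C vs P) = 4
max payoff 5 at {A}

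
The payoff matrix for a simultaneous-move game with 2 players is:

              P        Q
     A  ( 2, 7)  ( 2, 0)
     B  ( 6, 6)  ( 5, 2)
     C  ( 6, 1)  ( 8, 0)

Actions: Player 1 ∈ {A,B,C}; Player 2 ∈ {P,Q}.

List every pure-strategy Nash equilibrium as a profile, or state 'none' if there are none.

(A,P): not NE [P1→C gives 6>2]
(A,Q): not NE [P1→C gives 8>2; P2→P gives 7>0]
(B,P): NE
(B,Q): not NE [P1→C gives 8>5; P2→P gives 6>2]
(C,P): NE
(C,Q): not NE [P2→P gives 1>0]

PSNE = {(B,P), (C,P)}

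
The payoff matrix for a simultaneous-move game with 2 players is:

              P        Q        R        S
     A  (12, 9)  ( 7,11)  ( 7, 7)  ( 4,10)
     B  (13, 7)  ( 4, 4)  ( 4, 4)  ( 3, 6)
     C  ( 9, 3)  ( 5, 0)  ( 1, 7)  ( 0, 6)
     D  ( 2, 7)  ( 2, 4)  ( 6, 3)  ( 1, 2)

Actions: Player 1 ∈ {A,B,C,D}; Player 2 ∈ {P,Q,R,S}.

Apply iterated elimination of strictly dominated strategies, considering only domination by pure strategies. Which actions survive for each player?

Survivors P1:{A,B} P2:{P,Q,S}

P1 drop C (A beats it: P:12>9 Q:7>5 R:7>1 S:4>0)
P1 drop D (A beats it: P:12>2 Q:7>2 R:7>6 S:4>1)
P2 drop R (P beats it: A:9>7 B:7>4)
P1→{A,B} P2→{P,Q,S}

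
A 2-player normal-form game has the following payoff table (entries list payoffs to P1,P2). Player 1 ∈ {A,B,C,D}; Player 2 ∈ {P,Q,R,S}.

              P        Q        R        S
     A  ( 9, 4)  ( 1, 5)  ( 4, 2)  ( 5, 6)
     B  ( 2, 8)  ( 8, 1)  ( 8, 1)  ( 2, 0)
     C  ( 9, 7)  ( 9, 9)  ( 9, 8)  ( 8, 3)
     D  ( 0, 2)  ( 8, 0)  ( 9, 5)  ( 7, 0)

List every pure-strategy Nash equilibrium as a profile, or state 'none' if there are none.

Nash profiles: (C,Q), (D,R)

(A,P): not NE [P2→S gives 6>4]
(A,Q): not NE [P1→C gives 9>1; P2→S gives 6>5]
(A,R): not NE [P1→D gives 9>4; P2→S gives 6>2]
(A,S): not NE [P1→C gives 8>5]
(B,P): not NE [P1→C gives 9>2]
(B,Q): not NE [P1→C gives 9>8; P2→P gives 8>1]
(B,R): not NE [P1→D gives 9>8; P2→P gives 8>1]
(B,S): not NE [P1→C gives 8>2; P2→P gives 8>0]
(C,P): not NE [P2→Q gives 9>7]
(C,Q): NE
(C,R): not NE [P2→Q gives 9>8]
(C,S): not NE [P2→Q gives 9>3]
(D,P): not NE [P1→C gives 9>0; P2→R gives 5>2]
(D,Q): not NE [P1→C gives 9>8; P2→R gives 5>0]
(D,R): NE
(D,S): not NE [P1→C gives 8>7; P2→R gives 5>0]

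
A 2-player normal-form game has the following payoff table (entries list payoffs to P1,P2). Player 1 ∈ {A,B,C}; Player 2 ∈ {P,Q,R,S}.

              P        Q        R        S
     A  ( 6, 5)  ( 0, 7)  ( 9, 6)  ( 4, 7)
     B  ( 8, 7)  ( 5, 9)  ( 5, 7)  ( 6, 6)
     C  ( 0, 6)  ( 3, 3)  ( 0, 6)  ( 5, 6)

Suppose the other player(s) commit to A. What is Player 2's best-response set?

P2 best: {Q,S}

u_2(P vs A) = 5
u_2(Q vs A) = 7
u_2(R vs A) = 6
u_2(S vs A) = 7
max payoff 7 at {Q,S}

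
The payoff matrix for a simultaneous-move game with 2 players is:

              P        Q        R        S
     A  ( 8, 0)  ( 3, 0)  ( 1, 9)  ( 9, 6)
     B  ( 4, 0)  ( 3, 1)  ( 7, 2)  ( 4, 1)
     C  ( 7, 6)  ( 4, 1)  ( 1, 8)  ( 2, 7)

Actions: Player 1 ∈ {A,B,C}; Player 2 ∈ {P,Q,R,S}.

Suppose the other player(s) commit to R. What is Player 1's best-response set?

u_1(A vs R) = 1
u_1(B vs R) = 7
u_1(C vs R) = 1
max payoff 7 at {B}

P1 best: {B}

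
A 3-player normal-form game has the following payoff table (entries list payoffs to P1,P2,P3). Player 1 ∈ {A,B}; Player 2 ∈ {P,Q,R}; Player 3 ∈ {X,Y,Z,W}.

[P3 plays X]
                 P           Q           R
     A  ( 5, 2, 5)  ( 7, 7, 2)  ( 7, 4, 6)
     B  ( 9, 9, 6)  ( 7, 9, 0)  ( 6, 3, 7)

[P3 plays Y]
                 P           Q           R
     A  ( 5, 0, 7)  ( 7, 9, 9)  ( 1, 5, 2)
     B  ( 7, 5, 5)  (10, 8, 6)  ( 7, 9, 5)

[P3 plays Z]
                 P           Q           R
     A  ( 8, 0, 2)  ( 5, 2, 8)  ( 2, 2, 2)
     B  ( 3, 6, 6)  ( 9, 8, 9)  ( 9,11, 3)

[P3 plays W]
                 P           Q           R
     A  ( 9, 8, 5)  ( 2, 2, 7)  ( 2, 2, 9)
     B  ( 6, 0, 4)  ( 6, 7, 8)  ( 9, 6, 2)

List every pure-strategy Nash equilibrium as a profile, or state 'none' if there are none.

(A,P,X): not NE [P1→B gives 9>5; P2→Q gives 7>2; P3→Y gives 7>5]
(A,P,Y): not NE [P1→B gives 7>5; P2→Q gives 9>0]
(A,P,Z): not NE [P2→R gives 2>0; P3→Y gives 7>2]
(A,P,W): not NE [P3→Y gives 7>5]
(A,Q,X): not NE [P3→Y gives 9>2]
(A,Q,Y): not NE [P1→B gives 10>7]
(A,Q,Z): not NE [P1→B gives 9>5; P3→Y gives 9>8]
(A,Q,W): not NE [P1→B gives 6>2; P2→P gives 8>2; P3→Y gives 9>7]
(A,R,X): not NE [P2→Q gives 7>4; P3→W gives 9>6]
(A,R,Y): not NE [P1→B gives 7>1; P2→Q gives 9>5; P3→W gives 9>2]
(A,R,Z): not NE [P1→B gives 9>2; P3→W gives 9>2]
(A,R,W): not NE [P1→B gives 9>2; P2→P gives 8>2]
(B,P,X): NE
(B,P,Y): not NE [P2→R gives 9>5; P3→Z gives 6>5]
(B,P,Z): not NE [P1→A gives 8>3; P2→R gives 11>6]
(B,P,W): not NE [P1→A gives 9>6; P2→Q gives 7>0; P3→Z gives 6>4]
(B,Q,X): not NE [P3→Z gives 9>0]
(B,Q,Y): not NE [P2→R gives 9>8; P3→Z gives 9>6]
(B,Q,Z): not NE [P2→R gives 11>8]
(B,Q,W): not NE [P3→Z gives 9>8]
(B,R,X): not NE [P1→A gives 7>6; P2→Q gives 9>3]
(B,R,Y): not NE [P3→X gives 7>5]
(B,R,Z): not NE [P3→X gives 7>3]
(B,R,W): not NE [P2→Q gives 7>6; P3→X gives 7>2]

PSNE = {(B,P,X)}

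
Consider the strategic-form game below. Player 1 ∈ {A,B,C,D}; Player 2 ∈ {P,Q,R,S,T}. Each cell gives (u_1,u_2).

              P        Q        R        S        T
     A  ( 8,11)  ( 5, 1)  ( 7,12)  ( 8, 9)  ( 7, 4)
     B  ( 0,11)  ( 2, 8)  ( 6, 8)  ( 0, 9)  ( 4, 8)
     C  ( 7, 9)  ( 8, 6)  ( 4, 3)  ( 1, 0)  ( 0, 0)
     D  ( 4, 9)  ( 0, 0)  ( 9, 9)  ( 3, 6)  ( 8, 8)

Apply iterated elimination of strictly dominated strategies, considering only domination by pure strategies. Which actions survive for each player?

P1 drop B (A beats it: P:8>0 Q:5>2 R:7>6 S:8>0 T:7>4)
P2 drop Q (P beats it: A:11>1 C:9>6 D:9>0)
P1 drop C (A beats it: P:8>7 R:7>4 S:8>1 T:7>0)
P2 drop S (P beats it: A:11>9 D:9>6)
P2 drop T (P beats it: A:11>4 D:9>8)
P1→{A,D} P2→{P,R}

IESDS → P1:{A,D} P2:{P,R}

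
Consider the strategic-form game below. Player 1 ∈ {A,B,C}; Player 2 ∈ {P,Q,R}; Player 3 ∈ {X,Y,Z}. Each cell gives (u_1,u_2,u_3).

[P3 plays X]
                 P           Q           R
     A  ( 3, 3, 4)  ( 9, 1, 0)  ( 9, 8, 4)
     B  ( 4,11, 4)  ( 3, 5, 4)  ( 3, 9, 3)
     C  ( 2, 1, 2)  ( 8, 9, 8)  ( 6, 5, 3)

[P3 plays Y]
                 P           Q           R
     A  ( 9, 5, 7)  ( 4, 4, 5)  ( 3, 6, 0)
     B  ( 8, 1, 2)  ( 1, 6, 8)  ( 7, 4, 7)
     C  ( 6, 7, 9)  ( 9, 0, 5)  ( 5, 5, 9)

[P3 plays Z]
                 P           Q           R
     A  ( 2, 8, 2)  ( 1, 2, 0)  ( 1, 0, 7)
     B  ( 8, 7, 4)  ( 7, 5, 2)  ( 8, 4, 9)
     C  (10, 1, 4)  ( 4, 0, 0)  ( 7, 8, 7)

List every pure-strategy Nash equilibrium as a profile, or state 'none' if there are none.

(A,P,X): not NE [P1→B gives 4>3; P2→R gives 8>3; P3→Y gives 7>4]
(A,P,Y): not NE [P2→R gives 6>5]
(A,P,Z): not NE [P1→C gives 10>2; P3→Y gives 7>2]
(A,Q,X): not NE [P2→R gives 8>1; P3→Y gives 5>0]
(A,Q,Y): not NE [P1→C gives 9>4; P2→R gives 6>4]
(A,Q,Z): not NE [P1→B gives 7>1; P2→P gives 8>2; P3→Y gives 5>0]
(A,R,X): not NE [P3→Z gives 7>4]
(A,R,Y): not NE [P1→B gives 7>3; P3→Z gives 7>0]
(A,R,Z): not NE [P1→B gives 8>1; P2→P gives 8>0]
(B,P,X): NE
(B,P,Y): not NE [P1→A gives 9>8; P2→Q gives 6>1; P3→Z gives 4>2]
(B,P,Z): not NE [P1→C gives 10>8]
(B,Q,X): not NE [P1→A gives 9>3; P2→P gives 11>5; P3→Y gives 8>4]
(B,Q,Y): not NE [P1→C gives 9>1]
(B,Q,Z): not NE [P2→P gives 7>5; P3→Y gives 8>2]
(B,R,X): not NE [P1→A gives 9>3; P2→P gives 11>9; P3→Z gives 9>3]
(B,R,Y): not NE [P2→Q gives 6>4; P3→Z gives 9>7]
(B,R,Z): not NE [P2→P gives 7>4]
(C,P,X): not NE [P1→B gives 4>2; P2→Q gives 9>1; P3→Y gives 9>2]
(C,P,Y): not NE [P1→A gives 9>6]
(C,P,Z): not NE [P2→R gives 8>1; P3→Y gives 9>4]
(C,Q,X): not NE [P1→A gives 9>8]
(C,Q,Y): not NE [P2→P gives 7>0; P3→X gives 8>5]
(C,Q,Z): not NE [P1→B gives 7>4; P2→R gives 8>0; P3→X gives 8>0]
(C,R,X): not NE [P1→A gives 9>6; P2→Q gives 9>5; P3→Y gives 9>3]
(C,R,Y): not NE [P1→B gives 7>5; P2→P gives 7>5]
(C,R,Z): not NE [P1→B gives 8>7; P3→Y gives 9>7]

PSNE = {(B,P,X)}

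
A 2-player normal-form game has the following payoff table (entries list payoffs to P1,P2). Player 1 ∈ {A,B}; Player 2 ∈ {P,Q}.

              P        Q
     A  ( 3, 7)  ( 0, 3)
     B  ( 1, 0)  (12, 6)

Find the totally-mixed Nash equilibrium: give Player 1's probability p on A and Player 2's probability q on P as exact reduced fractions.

p=3/5, q=6/7

P1 indiff ⇒ q·3+(1-q)·0 = q·1+(1-q)·12 ⇒ q(2) = (1-q)(12) ⇒ q = 6/7
P2 indiff ⇒ p·7+(1-p)·0 = p·3+(1-p)·6 ⇒ p(4) = (1-p)(6) ⇒ p = 3/5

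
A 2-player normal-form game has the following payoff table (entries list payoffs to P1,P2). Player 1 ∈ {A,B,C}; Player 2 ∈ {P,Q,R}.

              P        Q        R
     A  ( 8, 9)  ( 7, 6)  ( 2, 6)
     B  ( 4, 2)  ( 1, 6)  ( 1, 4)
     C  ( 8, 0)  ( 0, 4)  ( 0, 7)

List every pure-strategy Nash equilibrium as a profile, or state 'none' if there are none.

(A,P): NE
(A,Q): not NE [P2→P gives 9>6]
(A,R): not NE [P2→P gives 9>6]
(B,P): not NE [P1→C gives 8>4; P2→Q gives 6>2]
(B,Q): not NE [P1→A gives 7>1]
(B,R): not NE [P1→A gives 2>1; P2→Q gives 6>4]
(C,P): not NE [P2→R gives 7>0]
(C,Q): not NE [P1→A gives 7>0; P2→R gives 7>4]
(C,R): not NE [P1→A gives 2>0]

NE set: (A,P)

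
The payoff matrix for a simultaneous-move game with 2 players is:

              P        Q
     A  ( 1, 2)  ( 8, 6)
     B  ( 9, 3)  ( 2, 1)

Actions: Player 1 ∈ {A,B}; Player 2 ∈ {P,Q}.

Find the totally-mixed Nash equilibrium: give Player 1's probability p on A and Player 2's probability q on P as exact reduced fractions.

P1 indiff ⇒ q·1+(1-q)·8 = q·9+(1-q)·2 ⇒ q(-8) = (1-q)(-6) ⇒ q = 3/7
P2 indiff ⇒ p·2+(1-p)·3 = p·6+(1-p)·1 ⇒ p(-4) = (1-p)(-2) ⇒ p = 1/3

P1 mixes 1/3 on A; P2 mixes 3/7 on P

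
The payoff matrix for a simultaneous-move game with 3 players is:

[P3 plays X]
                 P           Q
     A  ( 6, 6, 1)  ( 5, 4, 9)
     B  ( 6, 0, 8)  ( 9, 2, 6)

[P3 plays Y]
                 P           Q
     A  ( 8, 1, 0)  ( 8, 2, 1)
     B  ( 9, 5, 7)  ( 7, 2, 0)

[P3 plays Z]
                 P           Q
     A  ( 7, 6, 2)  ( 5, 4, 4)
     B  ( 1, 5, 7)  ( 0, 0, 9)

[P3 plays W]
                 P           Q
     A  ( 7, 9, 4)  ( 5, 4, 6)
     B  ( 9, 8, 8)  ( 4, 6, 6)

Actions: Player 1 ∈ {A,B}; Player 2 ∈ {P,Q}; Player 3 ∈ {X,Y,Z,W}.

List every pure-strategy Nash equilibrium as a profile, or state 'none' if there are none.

(A,P,X): not NE [P3→W gives 4>1]
(A,P,Y): not NE [P1→B gives 9>8; P2→Q gives 2>1; P3→W gives 4>0]
(A,P,Z): not NE [P3→W gives 4>2]
(A,P,W): not NE [P1→B gives 9>7]
(A,Q,X): not NE [P1→B gives 9>5; P2→P gives 6>4]
(A,Q,Y): not NE [P3→X gives 9>1]
(A,Q,Z): not NE [P2→P gives 6>4; P3→X gives 9>4]
(A,Q,W): not NE [P2→P gives 9>4; P3→X gives 9>6]
(B,P,X): not NE [P2→Q gives 2>0]
(B,P,Y): not NE [P3→W gives 8>7]
(B,P,Z): not NE [P1→A gives 7>1; P3→W gives 8>7]
(B,P,W): NE
(B,Q,X): not NE [P3→Z gives 9>6]
(B,Q,Y): not NE [P1→A gives 8>7; P2→P gives 5>2; P3→Z gives 9>0]
(B,Q,Z): not NE [P1→A gives 5>0; P2→P gives 5>0]
(B,Q,W): not NE [P1→A gives 5>4; P2→P gives 8>6; P3→Z gives 9>6]

Nash profiles: (B,P,W)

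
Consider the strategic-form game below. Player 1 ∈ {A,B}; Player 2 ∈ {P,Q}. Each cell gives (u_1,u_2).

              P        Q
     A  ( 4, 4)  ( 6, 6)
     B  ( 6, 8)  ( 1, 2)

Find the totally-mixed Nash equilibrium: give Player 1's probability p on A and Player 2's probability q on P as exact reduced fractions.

P1 mixes 3/4 on A; P2 mixes 5/7 on P

P1 indiff ⇒ q·4+(1-q)·6 = q·6+(1-q)·1 ⇒ q(-2) = (1-q)(-5) ⇒ q = 5/7
P2 indiff ⇒ p·4+(1-p)·8 = p·6+(1-p)·2 ⇒ p(-2) = (1-p)(-6) ⇒ p = 3/4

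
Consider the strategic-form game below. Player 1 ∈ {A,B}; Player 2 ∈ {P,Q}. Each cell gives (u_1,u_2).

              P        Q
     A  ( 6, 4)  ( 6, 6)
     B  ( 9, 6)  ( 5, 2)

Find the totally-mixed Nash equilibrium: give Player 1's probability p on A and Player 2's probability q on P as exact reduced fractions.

P1 indiff ⇒ q·6+(1-q)·6 = q·9+(1-q)·5 ⇒ q(-3) = (1-q)(-1) ⇒ q = 1/4
P2 indiff ⇒ p·4+(1-p)·6 = p·6+(1-p)·2 ⇒ p(-2) = (1-p)(-4) ⇒ p = 2/3

(p,q) = (2/3, 1/4)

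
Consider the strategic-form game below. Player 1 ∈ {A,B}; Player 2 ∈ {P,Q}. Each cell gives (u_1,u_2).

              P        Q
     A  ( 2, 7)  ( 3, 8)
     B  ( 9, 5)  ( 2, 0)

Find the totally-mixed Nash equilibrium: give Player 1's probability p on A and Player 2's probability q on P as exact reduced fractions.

P1 indiff ⇒ q·2+(1-q)·3 = q·9+(1-q)·2 ⇒ q(-7) = (1-q)(-1) ⇒ q = 1/8
P2 indiff ⇒ p·7+(1-p)·5 = p·8+(1-p)·0 ⇒ p(-1) = (1-p)(-5) ⇒ p = 5/6

p=5/6, q=1/8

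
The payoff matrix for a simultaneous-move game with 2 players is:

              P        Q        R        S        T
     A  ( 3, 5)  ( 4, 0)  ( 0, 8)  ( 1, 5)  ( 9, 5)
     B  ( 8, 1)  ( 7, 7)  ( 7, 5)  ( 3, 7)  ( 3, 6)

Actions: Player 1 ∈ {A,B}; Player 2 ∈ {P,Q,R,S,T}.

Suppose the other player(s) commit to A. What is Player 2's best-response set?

BR_2 = {R}

u_2(P vs A) = 5
u_2(Q vs A) = 0
u_2(R vs A) = 8
u_2(S vs A) = 5
u_2(T vs A) = 5
max payoff 8 at {R}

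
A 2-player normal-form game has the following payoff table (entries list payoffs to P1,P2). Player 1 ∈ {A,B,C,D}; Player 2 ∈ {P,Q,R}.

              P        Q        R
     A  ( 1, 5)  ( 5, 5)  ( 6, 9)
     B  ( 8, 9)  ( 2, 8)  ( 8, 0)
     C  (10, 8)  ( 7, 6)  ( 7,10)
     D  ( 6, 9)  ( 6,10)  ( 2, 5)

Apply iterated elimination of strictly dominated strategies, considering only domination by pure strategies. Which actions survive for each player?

Remaining: P1:{B,C} P2:{P,R}

P1 drop A (C beats it: P:10>1 Q:7>5 R:7>6)
P1 drop D (C beats it: P:10>6 Q:7>6 R:7>2)
P2 drop Q (P beats it: B:9>8 C:8>6)
P1→{B,C} P2→{P,R}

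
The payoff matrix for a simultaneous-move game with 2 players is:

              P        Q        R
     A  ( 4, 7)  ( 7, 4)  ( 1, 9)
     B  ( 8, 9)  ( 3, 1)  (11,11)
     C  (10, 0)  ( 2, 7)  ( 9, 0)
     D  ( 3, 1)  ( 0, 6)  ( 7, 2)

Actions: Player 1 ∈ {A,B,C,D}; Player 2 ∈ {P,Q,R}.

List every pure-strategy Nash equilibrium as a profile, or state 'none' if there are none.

NE set: (B,R)

(A,P): not NE [P1→C gives 10>4; P2→R gives 9>7]
(A,Q): not NE [P2→R gives 9>4]
(A,R): not NE [P1→B gives 11>1]
(B,P): not NE [P1→C gives 10>8; P2→R gives 11>9]
(B,Q): not NE [P1→A gives 7>3; P2→R gives 11>1]
(B,R): NE
(C,P): not NE [P2→Q gives 7>0]
(C,Q): not NE [P1→A gives 7>2]
(C,R): not NE [P1→B gives 11>9; P2→Q gives 7>0]
(D,P): not NE [P1→C gives 10>3; P2→Q gives 6>1]
(D,Q): not NE [P1→A gives 7>0]
(D,R): not NE [P1→B gives 11>7; P2→Q gives 6>2]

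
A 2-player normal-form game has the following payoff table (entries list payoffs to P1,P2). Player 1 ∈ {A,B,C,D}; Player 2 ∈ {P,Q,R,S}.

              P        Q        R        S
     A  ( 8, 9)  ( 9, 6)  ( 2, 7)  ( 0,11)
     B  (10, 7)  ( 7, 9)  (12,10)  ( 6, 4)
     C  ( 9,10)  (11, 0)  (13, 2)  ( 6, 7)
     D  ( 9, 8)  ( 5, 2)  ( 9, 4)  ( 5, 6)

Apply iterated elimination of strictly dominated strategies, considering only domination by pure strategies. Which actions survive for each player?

Survivors P1:{B,C} P2:{P,R}

P1 drop A (C beats it: P:9>8 Q:11>9 R:13>2 S:6>0)
P1 drop D (B beats it: P:10>9 Q:7>5 R:12>9 S:6>5)
P2 drop Q (R beats it: B:10>9 C:2>0)
P2 drop S (P beats it: B:7>4 C:10>7)
P1→{B,C} P2→{P,R}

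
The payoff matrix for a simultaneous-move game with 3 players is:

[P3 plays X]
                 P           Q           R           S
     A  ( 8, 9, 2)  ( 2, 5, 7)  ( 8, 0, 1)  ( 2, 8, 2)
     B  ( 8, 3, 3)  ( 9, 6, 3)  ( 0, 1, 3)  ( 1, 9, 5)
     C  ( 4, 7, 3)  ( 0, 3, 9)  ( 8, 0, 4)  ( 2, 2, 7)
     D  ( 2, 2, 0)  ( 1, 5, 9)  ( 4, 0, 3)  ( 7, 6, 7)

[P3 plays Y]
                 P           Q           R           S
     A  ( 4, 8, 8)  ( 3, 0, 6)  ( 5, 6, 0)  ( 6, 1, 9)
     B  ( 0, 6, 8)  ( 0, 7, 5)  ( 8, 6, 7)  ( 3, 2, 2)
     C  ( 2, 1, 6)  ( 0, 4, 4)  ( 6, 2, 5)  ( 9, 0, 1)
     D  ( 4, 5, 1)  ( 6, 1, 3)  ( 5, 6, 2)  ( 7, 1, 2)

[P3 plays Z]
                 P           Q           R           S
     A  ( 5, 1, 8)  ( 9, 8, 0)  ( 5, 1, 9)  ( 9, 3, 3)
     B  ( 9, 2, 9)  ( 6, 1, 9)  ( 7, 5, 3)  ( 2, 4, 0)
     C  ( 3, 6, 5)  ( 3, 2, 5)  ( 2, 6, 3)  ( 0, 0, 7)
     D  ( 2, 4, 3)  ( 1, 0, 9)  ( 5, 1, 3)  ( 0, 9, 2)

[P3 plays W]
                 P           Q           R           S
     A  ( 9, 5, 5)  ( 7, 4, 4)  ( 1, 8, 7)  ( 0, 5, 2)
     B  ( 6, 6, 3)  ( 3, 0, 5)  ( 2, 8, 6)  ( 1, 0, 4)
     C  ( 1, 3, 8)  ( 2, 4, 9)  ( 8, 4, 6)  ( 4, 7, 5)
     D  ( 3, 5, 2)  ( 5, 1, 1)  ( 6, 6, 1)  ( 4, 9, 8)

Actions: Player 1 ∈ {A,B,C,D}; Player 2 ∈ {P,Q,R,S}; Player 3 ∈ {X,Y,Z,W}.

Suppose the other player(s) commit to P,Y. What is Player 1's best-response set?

BR_1 = {A,D}

u_1(A vs P,Y) = 4
u_1(B vs P,Y) = 0
u_1(C vs P,Y) = 2
u_1(D vs P,Y) = 4
max payoff 4 at {A,D}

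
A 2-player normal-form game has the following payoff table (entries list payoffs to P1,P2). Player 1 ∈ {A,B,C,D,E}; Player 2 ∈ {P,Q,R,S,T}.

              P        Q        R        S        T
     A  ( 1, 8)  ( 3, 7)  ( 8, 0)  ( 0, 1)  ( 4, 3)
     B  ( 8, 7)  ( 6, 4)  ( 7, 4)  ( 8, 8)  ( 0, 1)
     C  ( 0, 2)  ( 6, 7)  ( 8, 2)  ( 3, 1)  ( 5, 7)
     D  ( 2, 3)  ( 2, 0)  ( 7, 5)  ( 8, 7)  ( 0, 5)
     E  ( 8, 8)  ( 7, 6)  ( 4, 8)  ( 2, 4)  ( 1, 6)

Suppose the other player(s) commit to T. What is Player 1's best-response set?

u_1(A vs T) = 4
u_1(B vs T) = 0
u_1(C vs T) = 5
u_1(D vs T) = 0
u_1(E vs T) = 1
max payoff 5 at {C}

BR_1 = {C}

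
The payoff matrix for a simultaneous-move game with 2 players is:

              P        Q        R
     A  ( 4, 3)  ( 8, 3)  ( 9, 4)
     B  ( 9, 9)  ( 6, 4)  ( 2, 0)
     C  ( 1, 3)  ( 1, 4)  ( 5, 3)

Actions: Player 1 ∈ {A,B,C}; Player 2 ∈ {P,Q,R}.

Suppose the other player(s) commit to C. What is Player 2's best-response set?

u_2(P vs C) = 3
u_2(Q vs C) = 4
u_2(R vs C) = 3
max payoff 4 at {Q}

argmax u_2 = {Q}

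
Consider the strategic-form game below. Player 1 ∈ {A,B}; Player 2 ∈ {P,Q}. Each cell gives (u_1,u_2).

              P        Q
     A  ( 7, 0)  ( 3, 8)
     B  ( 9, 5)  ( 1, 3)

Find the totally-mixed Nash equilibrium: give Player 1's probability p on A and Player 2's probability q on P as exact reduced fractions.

p=1/5, q=1/2

P1 indiff ⇒ q·7+(1-q)·3 = q·9+(1-q)·1 ⇒ q(-2) = (1-q)(-2) ⇒ q = 1/2
P2 indiff ⇒ p·0+(1-p)·5 = p·8+(1-p)·3 ⇒ p(-8) = (1-p)(-2) ⇒ p = 1/5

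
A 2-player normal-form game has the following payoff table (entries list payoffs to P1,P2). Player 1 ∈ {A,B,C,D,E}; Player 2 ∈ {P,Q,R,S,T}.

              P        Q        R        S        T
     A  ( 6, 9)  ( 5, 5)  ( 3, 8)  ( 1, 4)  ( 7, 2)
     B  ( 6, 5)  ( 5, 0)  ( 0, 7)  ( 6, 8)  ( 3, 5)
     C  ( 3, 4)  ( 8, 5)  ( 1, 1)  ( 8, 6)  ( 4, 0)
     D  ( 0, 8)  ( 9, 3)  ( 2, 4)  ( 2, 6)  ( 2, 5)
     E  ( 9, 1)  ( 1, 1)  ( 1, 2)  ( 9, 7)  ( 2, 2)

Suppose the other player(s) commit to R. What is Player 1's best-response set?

argmax u_1 = {A}

u_1(A vs R) = 3
u_1(B vs R) = 0
u_1(C vs R) = 1
u_1(D vs R) = 2
u_1(E vs R) = 1
max payoff 3 at {A}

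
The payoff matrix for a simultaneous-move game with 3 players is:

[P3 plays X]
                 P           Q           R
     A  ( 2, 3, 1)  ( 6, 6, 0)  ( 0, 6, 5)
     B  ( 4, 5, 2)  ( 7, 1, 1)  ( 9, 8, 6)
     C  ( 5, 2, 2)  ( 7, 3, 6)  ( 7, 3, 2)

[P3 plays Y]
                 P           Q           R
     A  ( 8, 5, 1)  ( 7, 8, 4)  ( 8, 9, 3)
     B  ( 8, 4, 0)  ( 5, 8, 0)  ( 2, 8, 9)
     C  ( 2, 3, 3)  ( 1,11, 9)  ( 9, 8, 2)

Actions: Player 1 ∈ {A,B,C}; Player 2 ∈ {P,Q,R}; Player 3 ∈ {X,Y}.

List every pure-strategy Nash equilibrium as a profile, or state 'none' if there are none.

PSNE: ∅

(A,P,X): not NE [P1→C gives 5>2; P2→R gives 6>3]
(A,P,Y): not NE [P2→R gives 9>5]
(A,Q,X): not NE [P1→C gives 7>6; P3→Y gives 4>0]
(A,Q,Y): not NE [P2→R gives 9>8]
(A,R,X): not NE [P1→B gives 9>0]
(A,R,Y): not NE [P1→C gives 9>8; P3→X gives 5>3]
(B,P,X): not NE [P1→C gives 5>4; P2→R gives 8>5]
(B,P,Y): not NE [P2→R gives 8>4; P3→X gives 2>0]
(B,Q,X): not NE [P2→R gives 8>1]
(B,Q,Y): not NE [P1→A gives 7>5; P3→X gives 1>0]
(B,R,X): not NE [P3→Y gives 9>6]
(B,R,Y): not NE [P1→C gives 9>2]
(C,P,X): not NE [P2→R gives 3>2; P3→Y gives 3>2]
(C,P,Y): not NE [P1→B gives 8>2; P2→Q gives 11>3]
(C,Q,X): not NE [P3→Y gives 9>6]
(C,Q,Y): not NE [P1→A gives 7>1]
(C,R,X): not NE [P1→B gives 9>7]
(C,R,Y): not NE [P2→Q gives 11>8]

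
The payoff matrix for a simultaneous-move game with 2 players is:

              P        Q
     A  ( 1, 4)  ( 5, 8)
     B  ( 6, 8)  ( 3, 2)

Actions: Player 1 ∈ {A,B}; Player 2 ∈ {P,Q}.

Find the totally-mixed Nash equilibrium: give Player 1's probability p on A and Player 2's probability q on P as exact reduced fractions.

P1 indiff ⇒ q·1+(1-q)·5 = q·6+(1-q)·3 ⇒ q(-5) = (1-q)(-2) ⇒ q = 2/7
P2 indiff ⇒ p·4+(1-p)·8 = p·8+(1-p)·2 ⇒ p(-4) = (1-p)(-6) ⇒ p = 3/5

P1 mixes 3/5 on A; P2 mixes 2/7 on P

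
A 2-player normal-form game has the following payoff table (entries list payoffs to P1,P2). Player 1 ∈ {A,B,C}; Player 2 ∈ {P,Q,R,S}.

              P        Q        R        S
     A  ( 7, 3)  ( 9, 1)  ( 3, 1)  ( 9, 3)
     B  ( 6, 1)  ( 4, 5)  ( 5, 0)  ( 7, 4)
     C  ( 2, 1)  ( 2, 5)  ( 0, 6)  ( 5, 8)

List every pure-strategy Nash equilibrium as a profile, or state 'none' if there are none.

(A,P): NE
(A,Q): not NE [P2→S gives 3>1]
(A,R): not NE [P1→B gives 5>3; P2→S gives 3>1]
(A,S): NE
(B,P): not NE [P1→A gives 7>6; P2→Q gives 5>1]
(B,Q): not NE [P1→A gives 9>4]
(B,R): not NE [P2→Q gives 5>0]
(B,S): not NE [P1→A gives 9>7; P2→Q gives 5>4]
(C,P): not NE [P1→A gives 7>2; P2→S gives 8>1]
(C,Q): not NE [P1→A gives 9>2; P2→S gives 8>5]
(C,R): not NE [P1→B gives 5>0; P2→S gives 8>6]
(C,S): not NE [P1→A gives 9>5]

NE set: (A,P), (A,S)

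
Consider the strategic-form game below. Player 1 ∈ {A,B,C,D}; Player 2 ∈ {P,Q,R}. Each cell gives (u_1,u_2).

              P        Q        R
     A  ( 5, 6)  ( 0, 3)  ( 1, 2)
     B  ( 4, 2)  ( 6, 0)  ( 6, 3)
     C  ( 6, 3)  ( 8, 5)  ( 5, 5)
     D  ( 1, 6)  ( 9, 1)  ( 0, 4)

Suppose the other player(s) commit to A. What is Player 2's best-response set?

u_2(P vs A) = 6
u_2(Q vs A) = 3
u_2(R vs A) = 2
max payoff 6 at {P}

argmax u_2 = {P}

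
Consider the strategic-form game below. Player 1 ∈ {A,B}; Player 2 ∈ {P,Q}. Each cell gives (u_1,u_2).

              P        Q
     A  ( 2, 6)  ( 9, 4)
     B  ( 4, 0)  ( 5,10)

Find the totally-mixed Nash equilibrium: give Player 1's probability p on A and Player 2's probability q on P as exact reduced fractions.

P1 indiff ⇒ q·2+(1-q)·9 = q·4+(1-q)·5 ⇒ q(-2) = (1-q)(-4) ⇒ q = 2/3
P2 indiff ⇒ p·6+(1-p)·0 = p·4+(1-p)·10 ⇒ p(2) = (1-p)(10) ⇒ p = 5/6

P1 mixes 5/6 on A; P2 mixes 2/3 on P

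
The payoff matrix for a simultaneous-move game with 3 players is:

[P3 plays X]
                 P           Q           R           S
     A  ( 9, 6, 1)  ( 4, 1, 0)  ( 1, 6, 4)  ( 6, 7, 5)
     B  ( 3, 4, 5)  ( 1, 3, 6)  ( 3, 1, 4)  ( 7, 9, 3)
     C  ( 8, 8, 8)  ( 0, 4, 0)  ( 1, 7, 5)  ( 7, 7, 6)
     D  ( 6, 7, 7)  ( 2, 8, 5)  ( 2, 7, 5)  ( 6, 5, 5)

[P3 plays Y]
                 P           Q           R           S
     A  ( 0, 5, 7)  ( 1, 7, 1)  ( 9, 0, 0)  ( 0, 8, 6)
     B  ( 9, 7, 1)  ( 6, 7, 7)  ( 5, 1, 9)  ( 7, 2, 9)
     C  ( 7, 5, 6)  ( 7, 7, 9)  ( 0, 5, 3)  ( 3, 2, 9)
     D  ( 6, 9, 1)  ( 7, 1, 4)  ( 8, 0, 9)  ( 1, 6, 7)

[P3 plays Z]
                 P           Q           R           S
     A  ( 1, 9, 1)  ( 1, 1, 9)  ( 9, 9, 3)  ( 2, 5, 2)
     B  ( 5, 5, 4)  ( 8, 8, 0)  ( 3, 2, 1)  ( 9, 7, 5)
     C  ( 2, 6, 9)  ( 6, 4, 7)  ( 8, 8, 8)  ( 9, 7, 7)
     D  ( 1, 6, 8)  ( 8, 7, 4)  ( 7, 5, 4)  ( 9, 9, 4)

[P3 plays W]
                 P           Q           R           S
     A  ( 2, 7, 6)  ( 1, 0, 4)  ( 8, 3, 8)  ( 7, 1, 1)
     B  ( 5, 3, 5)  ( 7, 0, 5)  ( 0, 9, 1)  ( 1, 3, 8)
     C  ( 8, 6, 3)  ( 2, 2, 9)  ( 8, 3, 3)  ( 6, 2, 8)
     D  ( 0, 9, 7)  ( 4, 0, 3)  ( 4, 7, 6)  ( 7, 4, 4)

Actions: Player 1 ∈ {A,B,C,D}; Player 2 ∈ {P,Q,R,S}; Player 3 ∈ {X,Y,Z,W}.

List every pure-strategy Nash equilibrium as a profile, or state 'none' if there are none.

(A,P,X): not NE [P2→S gives 7>6; P3→Y gives 7>1]
(A,P,Y): not NE [P1→B gives 9>0; P2→S gives 8>5]
(A,P,Z): not NE [P1→B gives 5>1; P3→Y gives 7>1]
(A,P,W): not NE [P1→C gives 8>2; P3→Y gives 7>6]
(A,Q,X): not NE [P2→S gives 7>1; P3→Z gives 9>0]
(A,Q,Y): not NE [P1→D gives 7>1; P2→S gives 8>7; P3→Z gives 9>1]
(A,Q,Z): not NE [P1→D gives 8>1; P2→R gives 9>1]
(A,Q,W): not NE [P1→B gives 7>1; P2→P gives 7>0; P3→Z gives 9>4]
(A,R,X): not NE [P1→B gives 3>1; P2→S gives 7>6; P3→W gives 8>4]
(A,R,Y): not NE [P2→S gives 8>0; P3→W gives 8>0]
(A,R,Z): not NE [P3→W gives 8>3]
(A,R,W): not NE [P2→P gives 7>3]
(A,S,X): not NE [P1→C gives 7>6; P3→Y gives 6>5]
(A,S,Y): not NE [P1→B gives 7>0]
(A,S,Z): not NE [P1→D gives 9>2; P2→R gives 9>5; P3→Y gives 6>2]
(A,S,W): not NE [P2→P gives 7>1; P3→Y gives 6>1]
(B,P,X): not NE [P1→A gives 9>3; P2→S gives 9>4]
(B,P,Y): not NE [P3→W gives 5>1]
(B,P,Z): not NE [P2→Q gives 8>5; P3→W gives 5>4]
(B,P,W): not NE [P1→C gives 8>5; P2→R gives 9>3]
(B,Q,X): not NE [P1→A gives 4>1; P2→S gives 9>3; P3→Y gives 7>6]
(B,Q,Y): not NE [P1→D gives 7>6]
(B,Q,Z): not NE [P3→Y gives 7>0]
(B,Q,W): not NE [P2→R gives 9>0; P3→Y gives 7>5]
(B,R,X): not NE [P2→S gives 9>1; P3→Y gives 9>4]
(B,R,Y): not NE [P1→A gives 9>5; P2→Q gives 7>1]
(B,R,Z): not NE [P1→A gives 9>3; P2→Q gives 8>2; P3→Y gives 9>1]
(B,R,W): not NE [P1→C gives 8>0; P3→Y gives 9>1]
(B,S,X): not NE [P3→Y gives 9>3]
(B,S,Y): not NE [P2→Q gives 7>2]
(B,S,Z): not NE [P2→Q gives 8>7; P3→Y gives 9>5]
(B,S,W): not NE [P1→D gives 7>1; P2→R gives 9>3; P3→Y gives 9>8]
(C,P,X): not NE [P1→A gives 9>8; P3→Z gives 9>8]
(C,P,Y): not NE [P1→B gives 9>7; P2→Q gives 7>5; P3→Z gives 9>6]
(C,P,Z): not NE [P1→B gives 5>2; P2→R gives 8>6]
(C,P,W): not NE [P3→Z gives 9>3]
(C,Q,X): not NE [P1→A gives 4>0; P2→P gives 8>4; P3→W gives 9>0]
(C,Q,Y): NE
(C,Q,Z): not NE [P1→D gives 8>6; P2→R gives 8>4; P3→W gives 9>7]
(C,Q,W): not NE [P1→B gives 7>2; P2→P gives 6>2]
(C,R,X): not NE [P1→B gives 3>1; P2→P gives 8>7; P3→Z gives 8>5]
(C,R,Y): not NE [P1→A gives 9>0; P2→Q gives 7>5; P3→Z gives 8>3]
(C,R,Z): not NE [P1→A gives 9>8]
(C,R,W): not NE [P2→P gives 6>3; P3→Z gives 8>3]
(C,S,X): not NE [P2→P gives 8>7; P3→Y gives 9>6]
(C,S,Y): not NE [P1→B gives 7>3; P2→Q gives 7>2]
(C,S,Z): not NE [P2→R gives 8>7; P3→Y gives 9>7]
(C,S,W): not NE [P1→D gives 7>6; P2→P gives 6>2; P3→Y gives 9>8]
(D,P,X): not NE [P1→A gives 9>6; P2→Q gives 8>7; P3→Z gives 8>7]
(D,P,Y): not NE [P1→B gives 9>6; P3→Z gives 8>1]
(D,P,Z): not NE [P1→B gives 5>1; P2→S gives 9>6]
(D,P,W): not NE [P1→C gives 8>0; P3→Z gives 8>7]
(D,Q,X): not NE [P1→A gives 4>2]
(D,Q,Y): not NE [P2→P gives 9>1; P3→X gives 5>4]
(D,Q,Z): not NE [P2→S gives 9>7; P3→X gives 5>4]
(D,Q,W): not NE [P1→B gives 7>4; P2→P gives 9>0; P3→X gives 5>3]
(D,R,X): not NE [P1→B gives 3>2; P2→Q gives 8>7; P3→Y gives 9>5]
(D,R,Y): not NE [P1→A gives 9>8; P2→P gives 9>0]
(D,R,Z): not NE [P1→A gives 9>7; P2→S gives 9>5; P3→Y gives 9>4]
(D,R,W): not NE [P1→C gives 8>4; P2→P gives 9>7; P3→Y gives 9>6]
(D,S,X): not NE [P1→C gives 7>6; P2→Q gives 8>5; P3→Y gives 7>5]
(D,S,Y): not NE [P1→B gives 7>1; P2→P gives 9>6]
(D,S,Z): not NE [P3→Y gives 7>4]
(D,S,W): not NE [P2→P gives 9>4; P3→Y gives 7>4]

NE set: (C,Q,Y)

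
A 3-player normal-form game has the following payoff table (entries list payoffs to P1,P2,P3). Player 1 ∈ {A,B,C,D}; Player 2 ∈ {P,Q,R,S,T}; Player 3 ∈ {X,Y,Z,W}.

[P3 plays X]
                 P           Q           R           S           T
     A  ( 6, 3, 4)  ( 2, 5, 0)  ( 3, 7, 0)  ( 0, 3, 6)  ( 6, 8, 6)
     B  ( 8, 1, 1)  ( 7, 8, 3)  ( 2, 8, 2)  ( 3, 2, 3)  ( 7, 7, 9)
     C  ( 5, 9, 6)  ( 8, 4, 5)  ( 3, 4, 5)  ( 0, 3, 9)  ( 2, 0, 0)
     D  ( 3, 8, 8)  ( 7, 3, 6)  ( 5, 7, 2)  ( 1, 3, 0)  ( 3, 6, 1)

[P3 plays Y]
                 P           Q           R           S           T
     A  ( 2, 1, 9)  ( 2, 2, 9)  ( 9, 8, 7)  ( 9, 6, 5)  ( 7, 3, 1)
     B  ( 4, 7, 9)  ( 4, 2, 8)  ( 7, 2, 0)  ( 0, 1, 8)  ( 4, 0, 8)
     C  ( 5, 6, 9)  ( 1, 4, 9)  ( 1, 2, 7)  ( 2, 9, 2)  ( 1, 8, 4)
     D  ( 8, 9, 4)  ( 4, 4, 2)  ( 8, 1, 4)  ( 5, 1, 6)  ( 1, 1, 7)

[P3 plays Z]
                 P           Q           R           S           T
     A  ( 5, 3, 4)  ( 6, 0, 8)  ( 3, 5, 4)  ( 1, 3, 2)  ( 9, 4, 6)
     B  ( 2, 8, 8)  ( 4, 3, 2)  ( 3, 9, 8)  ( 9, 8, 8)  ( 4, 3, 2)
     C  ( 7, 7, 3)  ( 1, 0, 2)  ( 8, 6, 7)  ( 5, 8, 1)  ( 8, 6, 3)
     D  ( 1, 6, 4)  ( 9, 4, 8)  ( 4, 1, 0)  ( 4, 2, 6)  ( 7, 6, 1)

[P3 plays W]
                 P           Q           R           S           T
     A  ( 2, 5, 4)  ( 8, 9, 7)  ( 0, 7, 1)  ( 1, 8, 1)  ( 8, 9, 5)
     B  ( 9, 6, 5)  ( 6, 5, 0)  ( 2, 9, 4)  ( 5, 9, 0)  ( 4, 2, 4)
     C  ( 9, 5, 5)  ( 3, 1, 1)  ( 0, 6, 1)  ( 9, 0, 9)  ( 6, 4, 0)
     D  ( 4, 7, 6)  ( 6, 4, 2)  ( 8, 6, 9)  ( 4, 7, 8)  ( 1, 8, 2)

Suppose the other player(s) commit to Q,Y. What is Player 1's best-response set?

argmax u_1 = {B,D}

u_1(A vs Q,Y) = 2
u_1(B vs Q,Y) = 4
u_1(C vs Q,Y) = 1
u_1(D vs Q,Y) = 4
max payoff 4 at {B,D}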